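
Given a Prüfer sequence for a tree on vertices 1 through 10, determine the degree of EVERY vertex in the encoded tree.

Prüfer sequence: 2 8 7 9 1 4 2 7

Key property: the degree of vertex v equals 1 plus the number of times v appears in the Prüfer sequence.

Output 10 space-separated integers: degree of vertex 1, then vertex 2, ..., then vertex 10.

p_1 = 2: count[2] becomes 1
p_2 = 8: count[8] becomes 1
p_3 = 7: count[7] becomes 1
p_4 = 9: count[9] becomes 1
p_5 = 1: count[1] becomes 1
p_6 = 4: count[4] becomes 1
p_7 = 2: count[2] becomes 2
p_8 = 7: count[7] becomes 2
Degrees (1 + count): deg[1]=1+1=2, deg[2]=1+2=3, deg[3]=1+0=1, deg[4]=1+1=2, deg[5]=1+0=1, deg[6]=1+0=1, deg[7]=1+2=3, deg[8]=1+1=2, deg[9]=1+1=2, deg[10]=1+0=1

Answer: 2 3 1 2 1 1 3 2 2 1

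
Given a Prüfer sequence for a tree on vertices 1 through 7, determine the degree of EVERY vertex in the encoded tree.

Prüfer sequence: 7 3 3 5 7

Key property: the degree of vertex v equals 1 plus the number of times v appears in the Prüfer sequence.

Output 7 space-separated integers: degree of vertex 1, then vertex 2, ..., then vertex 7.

Answer: 1 1 3 1 2 1 3

Derivation:
p_1 = 7: count[7] becomes 1
p_2 = 3: count[3] becomes 1
p_3 = 3: count[3] becomes 2
p_4 = 5: count[5] becomes 1
p_5 = 7: count[7] becomes 2
Degrees (1 + count): deg[1]=1+0=1, deg[2]=1+0=1, deg[3]=1+2=3, deg[4]=1+0=1, deg[5]=1+1=2, deg[6]=1+0=1, deg[7]=1+2=3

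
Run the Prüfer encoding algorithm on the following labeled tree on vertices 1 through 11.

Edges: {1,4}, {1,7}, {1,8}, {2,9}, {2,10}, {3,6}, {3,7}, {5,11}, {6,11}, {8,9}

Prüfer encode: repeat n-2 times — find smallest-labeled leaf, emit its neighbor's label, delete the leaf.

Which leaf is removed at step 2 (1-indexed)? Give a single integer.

Step 1: current leaves = {4,5,10}. Remove leaf 4 (neighbor: 1).
Step 2: current leaves = {5,10}. Remove leaf 5 (neighbor: 11).

Answer: 5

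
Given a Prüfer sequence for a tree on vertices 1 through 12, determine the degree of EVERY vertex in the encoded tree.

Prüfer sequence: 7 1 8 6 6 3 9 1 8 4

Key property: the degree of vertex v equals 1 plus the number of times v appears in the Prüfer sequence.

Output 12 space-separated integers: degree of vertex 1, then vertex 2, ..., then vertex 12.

p_1 = 7: count[7] becomes 1
p_2 = 1: count[1] becomes 1
p_3 = 8: count[8] becomes 1
p_4 = 6: count[6] becomes 1
p_5 = 6: count[6] becomes 2
p_6 = 3: count[3] becomes 1
p_7 = 9: count[9] becomes 1
p_8 = 1: count[1] becomes 2
p_9 = 8: count[8] becomes 2
p_10 = 4: count[4] becomes 1
Degrees (1 + count): deg[1]=1+2=3, deg[2]=1+0=1, deg[3]=1+1=2, deg[4]=1+1=2, deg[5]=1+0=1, deg[6]=1+2=3, deg[7]=1+1=2, deg[8]=1+2=3, deg[9]=1+1=2, deg[10]=1+0=1, deg[11]=1+0=1, deg[12]=1+0=1

Answer: 3 1 2 2 1 3 2 3 2 1 1 1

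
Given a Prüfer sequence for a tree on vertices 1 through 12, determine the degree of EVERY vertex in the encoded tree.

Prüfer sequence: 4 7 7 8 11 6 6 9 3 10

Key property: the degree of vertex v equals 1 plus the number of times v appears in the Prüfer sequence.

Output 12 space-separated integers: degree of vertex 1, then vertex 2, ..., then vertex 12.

p_1 = 4: count[4] becomes 1
p_2 = 7: count[7] becomes 1
p_3 = 7: count[7] becomes 2
p_4 = 8: count[8] becomes 1
p_5 = 11: count[11] becomes 1
p_6 = 6: count[6] becomes 1
p_7 = 6: count[6] becomes 2
p_8 = 9: count[9] becomes 1
p_9 = 3: count[3] becomes 1
p_10 = 10: count[10] becomes 1
Degrees (1 + count): deg[1]=1+0=1, deg[2]=1+0=1, deg[3]=1+1=2, deg[4]=1+1=2, deg[5]=1+0=1, deg[6]=1+2=3, deg[7]=1+2=3, deg[8]=1+1=2, deg[9]=1+1=2, deg[10]=1+1=2, deg[11]=1+1=2, deg[12]=1+0=1

Answer: 1 1 2 2 1 3 3 2 2 2 2 1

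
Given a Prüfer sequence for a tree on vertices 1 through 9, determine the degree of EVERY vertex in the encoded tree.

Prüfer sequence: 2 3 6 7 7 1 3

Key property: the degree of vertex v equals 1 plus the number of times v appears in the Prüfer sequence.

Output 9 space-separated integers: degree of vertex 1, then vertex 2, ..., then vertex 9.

p_1 = 2: count[2] becomes 1
p_2 = 3: count[3] becomes 1
p_3 = 6: count[6] becomes 1
p_4 = 7: count[7] becomes 1
p_5 = 7: count[7] becomes 2
p_6 = 1: count[1] becomes 1
p_7 = 3: count[3] becomes 2
Degrees (1 + count): deg[1]=1+1=2, deg[2]=1+1=2, deg[3]=1+2=3, deg[4]=1+0=1, deg[5]=1+0=1, deg[6]=1+1=2, deg[7]=1+2=3, deg[8]=1+0=1, deg[9]=1+0=1

Answer: 2 2 3 1 1 2 3 1 1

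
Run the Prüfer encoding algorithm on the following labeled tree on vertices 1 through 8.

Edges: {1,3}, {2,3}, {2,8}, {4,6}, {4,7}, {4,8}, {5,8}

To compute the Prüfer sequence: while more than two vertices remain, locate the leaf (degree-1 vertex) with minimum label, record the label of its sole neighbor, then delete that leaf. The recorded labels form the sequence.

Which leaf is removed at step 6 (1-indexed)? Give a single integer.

Answer: 7

Derivation:
Step 1: current leaves = {1,5,6,7}. Remove leaf 1 (neighbor: 3).
Step 2: current leaves = {3,5,6,7}. Remove leaf 3 (neighbor: 2).
Step 3: current leaves = {2,5,6,7}. Remove leaf 2 (neighbor: 8).
Step 4: current leaves = {5,6,7}. Remove leaf 5 (neighbor: 8).
Step 5: current leaves = {6,7,8}. Remove leaf 6 (neighbor: 4).
Step 6: current leaves = {7,8}. Remove leaf 7 (neighbor: 4).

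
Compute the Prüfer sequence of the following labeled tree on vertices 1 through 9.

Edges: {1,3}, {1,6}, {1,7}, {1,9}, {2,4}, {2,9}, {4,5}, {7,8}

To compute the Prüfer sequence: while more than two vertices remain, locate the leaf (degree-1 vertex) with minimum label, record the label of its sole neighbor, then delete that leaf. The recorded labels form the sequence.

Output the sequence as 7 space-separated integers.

Answer: 1 4 2 9 1 7 1

Derivation:
Step 1: leaves = {3,5,6,8}. Remove smallest leaf 3, emit neighbor 1.
Step 2: leaves = {5,6,8}. Remove smallest leaf 5, emit neighbor 4.
Step 3: leaves = {4,6,8}. Remove smallest leaf 4, emit neighbor 2.
Step 4: leaves = {2,6,8}. Remove smallest leaf 2, emit neighbor 9.
Step 5: leaves = {6,8,9}. Remove smallest leaf 6, emit neighbor 1.
Step 6: leaves = {8,9}. Remove smallest leaf 8, emit neighbor 7.
Step 7: leaves = {7,9}. Remove smallest leaf 7, emit neighbor 1.
Done: 2 vertices remain (1, 9). Sequence = [1 4 2 9 1 7 1]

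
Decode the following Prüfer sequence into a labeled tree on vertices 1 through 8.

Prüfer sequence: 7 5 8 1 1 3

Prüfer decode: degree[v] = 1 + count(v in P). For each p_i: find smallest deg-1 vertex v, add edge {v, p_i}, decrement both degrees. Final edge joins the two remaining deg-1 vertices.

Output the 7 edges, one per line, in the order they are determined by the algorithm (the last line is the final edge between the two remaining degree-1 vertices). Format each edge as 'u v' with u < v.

Answer: 2 7
4 5
5 8
1 6
1 7
1 3
3 8

Derivation:
Initial degrees: {1:3, 2:1, 3:2, 4:1, 5:2, 6:1, 7:2, 8:2}
Step 1: smallest deg-1 vertex = 2, p_1 = 7. Add edge {2,7}. Now deg[2]=0, deg[7]=1.
Step 2: smallest deg-1 vertex = 4, p_2 = 5. Add edge {4,5}. Now deg[4]=0, deg[5]=1.
Step 3: smallest deg-1 vertex = 5, p_3 = 8. Add edge {5,8}. Now deg[5]=0, deg[8]=1.
Step 4: smallest deg-1 vertex = 6, p_4 = 1. Add edge {1,6}. Now deg[6]=0, deg[1]=2.
Step 5: smallest deg-1 vertex = 7, p_5 = 1. Add edge {1,7}. Now deg[7]=0, deg[1]=1.
Step 6: smallest deg-1 vertex = 1, p_6 = 3. Add edge {1,3}. Now deg[1]=0, deg[3]=1.
Final: two remaining deg-1 vertices are 3, 8. Add edge {3,8}.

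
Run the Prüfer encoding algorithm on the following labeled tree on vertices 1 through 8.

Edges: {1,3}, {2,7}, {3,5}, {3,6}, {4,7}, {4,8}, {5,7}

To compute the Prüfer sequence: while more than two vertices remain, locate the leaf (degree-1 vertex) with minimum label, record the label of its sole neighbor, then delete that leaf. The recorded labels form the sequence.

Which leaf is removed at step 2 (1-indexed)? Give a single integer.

Answer: 2

Derivation:
Step 1: current leaves = {1,2,6,8}. Remove leaf 1 (neighbor: 3).
Step 2: current leaves = {2,6,8}. Remove leaf 2 (neighbor: 7).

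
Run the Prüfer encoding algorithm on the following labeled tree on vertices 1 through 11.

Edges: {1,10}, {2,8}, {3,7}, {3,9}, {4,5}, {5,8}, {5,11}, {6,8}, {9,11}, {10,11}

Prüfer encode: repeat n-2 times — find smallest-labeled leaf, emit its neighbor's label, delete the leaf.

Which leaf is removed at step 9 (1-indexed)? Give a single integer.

Step 1: current leaves = {1,2,4,6,7}. Remove leaf 1 (neighbor: 10).
Step 2: current leaves = {2,4,6,7,10}. Remove leaf 2 (neighbor: 8).
Step 3: current leaves = {4,6,7,10}. Remove leaf 4 (neighbor: 5).
Step 4: current leaves = {6,7,10}. Remove leaf 6 (neighbor: 8).
Step 5: current leaves = {7,8,10}. Remove leaf 7 (neighbor: 3).
Step 6: current leaves = {3,8,10}. Remove leaf 3 (neighbor: 9).
Step 7: current leaves = {8,9,10}. Remove leaf 8 (neighbor: 5).
Step 8: current leaves = {5,9,10}. Remove leaf 5 (neighbor: 11).
Step 9: current leaves = {9,10}. Remove leaf 9 (neighbor: 11).

Answer: 9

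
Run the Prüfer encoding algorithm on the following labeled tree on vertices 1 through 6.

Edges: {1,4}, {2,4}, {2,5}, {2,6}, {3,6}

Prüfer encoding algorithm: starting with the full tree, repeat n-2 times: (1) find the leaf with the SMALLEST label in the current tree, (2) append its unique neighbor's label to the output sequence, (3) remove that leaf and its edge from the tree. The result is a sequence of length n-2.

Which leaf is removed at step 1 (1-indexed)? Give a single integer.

Answer: 1

Derivation:
Step 1: current leaves = {1,3,5}. Remove leaf 1 (neighbor: 4).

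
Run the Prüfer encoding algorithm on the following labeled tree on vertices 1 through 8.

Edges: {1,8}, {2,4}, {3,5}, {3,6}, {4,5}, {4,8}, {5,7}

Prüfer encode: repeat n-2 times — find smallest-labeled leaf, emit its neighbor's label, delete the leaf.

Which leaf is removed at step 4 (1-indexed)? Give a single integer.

Step 1: current leaves = {1,2,6,7}. Remove leaf 1 (neighbor: 8).
Step 2: current leaves = {2,6,7,8}. Remove leaf 2 (neighbor: 4).
Step 3: current leaves = {6,7,8}. Remove leaf 6 (neighbor: 3).
Step 4: current leaves = {3,7,8}. Remove leaf 3 (neighbor: 5).

Answer: 3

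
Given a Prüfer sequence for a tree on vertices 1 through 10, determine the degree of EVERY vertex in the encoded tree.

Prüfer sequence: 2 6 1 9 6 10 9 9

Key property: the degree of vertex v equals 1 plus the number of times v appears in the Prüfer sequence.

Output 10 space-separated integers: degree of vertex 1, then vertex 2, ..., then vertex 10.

p_1 = 2: count[2] becomes 1
p_2 = 6: count[6] becomes 1
p_3 = 1: count[1] becomes 1
p_4 = 9: count[9] becomes 1
p_5 = 6: count[6] becomes 2
p_6 = 10: count[10] becomes 1
p_7 = 9: count[9] becomes 2
p_8 = 9: count[9] becomes 3
Degrees (1 + count): deg[1]=1+1=2, deg[2]=1+1=2, deg[3]=1+0=1, deg[4]=1+0=1, deg[5]=1+0=1, deg[6]=1+2=3, deg[7]=1+0=1, deg[8]=1+0=1, deg[9]=1+3=4, deg[10]=1+1=2

Answer: 2 2 1 1 1 3 1 1 4 2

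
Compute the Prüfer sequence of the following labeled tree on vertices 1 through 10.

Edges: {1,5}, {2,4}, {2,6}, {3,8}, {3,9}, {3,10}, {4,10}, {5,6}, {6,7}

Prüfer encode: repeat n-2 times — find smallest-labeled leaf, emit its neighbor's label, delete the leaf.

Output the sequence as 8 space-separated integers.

Step 1: leaves = {1,7,8,9}. Remove smallest leaf 1, emit neighbor 5.
Step 2: leaves = {5,7,8,9}. Remove smallest leaf 5, emit neighbor 6.
Step 3: leaves = {7,8,9}. Remove smallest leaf 7, emit neighbor 6.
Step 4: leaves = {6,8,9}. Remove smallest leaf 6, emit neighbor 2.
Step 5: leaves = {2,8,9}. Remove smallest leaf 2, emit neighbor 4.
Step 6: leaves = {4,8,9}. Remove smallest leaf 4, emit neighbor 10.
Step 7: leaves = {8,9,10}. Remove smallest leaf 8, emit neighbor 3.
Step 8: leaves = {9,10}. Remove smallest leaf 9, emit neighbor 3.
Done: 2 vertices remain (3, 10). Sequence = [5 6 6 2 4 10 3 3]

Answer: 5 6 6 2 4 10 3 3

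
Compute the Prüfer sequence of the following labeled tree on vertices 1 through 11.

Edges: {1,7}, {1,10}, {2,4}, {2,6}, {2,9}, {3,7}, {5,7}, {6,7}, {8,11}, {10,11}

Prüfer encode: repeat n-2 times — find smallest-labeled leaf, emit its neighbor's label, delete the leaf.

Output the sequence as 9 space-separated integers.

Step 1: leaves = {3,4,5,8,9}. Remove smallest leaf 3, emit neighbor 7.
Step 2: leaves = {4,5,8,9}. Remove smallest leaf 4, emit neighbor 2.
Step 3: leaves = {5,8,9}. Remove smallest leaf 5, emit neighbor 7.
Step 4: leaves = {8,9}. Remove smallest leaf 8, emit neighbor 11.
Step 5: leaves = {9,11}. Remove smallest leaf 9, emit neighbor 2.
Step 6: leaves = {2,11}. Remove smallest leaf 2, emit neighbor 6.
Step 7: leaves = {6,11}. Remove smallest leaf 6, emit neighbor 7.
Step 8: leaves = {7,11}. Remove smallest leaf 7, emit neighbor 1.
Step 9: leaves = {1,11}. Remove smallest leaf 1, emit neighbor 10.
Done: 2 vertices remain (10, 11). Sequence = [7 2 7 11 2 6 7 1 10]

Answer: 7 2 7 11 2 6 7 1 10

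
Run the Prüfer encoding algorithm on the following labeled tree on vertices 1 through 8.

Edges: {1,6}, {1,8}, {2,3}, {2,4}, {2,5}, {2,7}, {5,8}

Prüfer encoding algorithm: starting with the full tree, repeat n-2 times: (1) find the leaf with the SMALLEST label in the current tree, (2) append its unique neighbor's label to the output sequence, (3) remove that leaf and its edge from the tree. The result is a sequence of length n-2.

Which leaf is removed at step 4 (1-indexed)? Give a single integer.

Answer: 1

Derivation:
Step 1: current leaves = {3,4,6,7}. Remove leaf 3 (neighbor: 2).
Step 2: current leaves = {4,6,7}. Remove leaf 4 (neighbor: 2).
Step 3: current leaves = {6,7}. Remove leaf 6 (neighbor: 1).
Step 4: current leaves = {1,7}. Remove leaf 1 (neighbor: 8).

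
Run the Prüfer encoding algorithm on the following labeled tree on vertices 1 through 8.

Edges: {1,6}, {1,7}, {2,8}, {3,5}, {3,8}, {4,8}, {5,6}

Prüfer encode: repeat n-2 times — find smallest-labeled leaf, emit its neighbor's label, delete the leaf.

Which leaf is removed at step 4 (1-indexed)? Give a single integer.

Step 1: current leaves = {2,4,7}. Remove leaf 2 (neighbor: 8).
Step 2: current leaves = {4,7}. Remove leaf 4 (neighbor: 8).
Step 3: current leaves = {7,8}. Remove leaf 7 (neighbor: 1).
Step 4: current leaves = {1,8}. Remove leaf 1 (neighbor: 6).

Answer: 1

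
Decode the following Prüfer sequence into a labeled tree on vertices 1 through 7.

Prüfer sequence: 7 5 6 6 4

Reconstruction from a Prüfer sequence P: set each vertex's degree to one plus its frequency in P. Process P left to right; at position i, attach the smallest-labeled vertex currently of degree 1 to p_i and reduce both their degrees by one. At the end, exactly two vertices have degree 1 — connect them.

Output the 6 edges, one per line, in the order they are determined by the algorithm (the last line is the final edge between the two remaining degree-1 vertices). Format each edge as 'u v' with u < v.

Answer: 1 7
2 5
3 6
5 6
4 6
4 7

Derivation:
Initial degrees: {1:1, 2:1, 3:1, 4:2, 5:2, 6:3, 7:2}
Step 1: smallest deg-1 vertex = 1, p_1 = 7. Add edge {1,7}. Now deg[1]=0, deg[7]=1.
Step 2: smallest deg-1 vertex = 2, p_2 = 5. Add edge {2,5}. Now deg[2]=0, deg[5]=1.
Step 3: smallest deg-1 vertex = 3, p_3 = 6. Add edge {3,6}. Now deg[3]=0, deg[6]=2.
Step 4: smallest deg-1 vertex = 5, p_4 = 6. Add edge {5,6}. Now deg[5]=0, deg[6]=1.
Step 5: smallest deg-1 vertex = 6, p_5 = 4. Add edge {4,6}. Now deg[6]=0, deg[4]=1.
Final: two remaining deg-1 vertices are 4, 7. Add edge {4,7}.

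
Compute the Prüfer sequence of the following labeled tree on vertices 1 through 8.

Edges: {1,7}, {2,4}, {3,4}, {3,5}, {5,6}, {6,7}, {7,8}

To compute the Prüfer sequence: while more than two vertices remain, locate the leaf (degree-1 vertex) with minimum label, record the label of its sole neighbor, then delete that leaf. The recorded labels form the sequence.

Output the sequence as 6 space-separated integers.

Step 1: leaves = {1,2,8}. Remove smallest leaf 1, emit neighbor 7.
Step 2: leaves = {2,8}. Remove smallest leaf 2, emit neighbor 4.
Step 3: leaves = {4,8}. Remove smallest leaf 4, emit neighbor 3.
Step 4: leaves = {3,8}. Remove smallest leaf 3, emit neighbor 5.
Step 5: leaves = {5,8}. Remove smallest leaf 5, emit neighbor 6.
Step 6: leaves = {6,8}. Remove smallest leaf 6, emit neighbor 7.
Done: 2 vertices remain (7, 8). Sequence = [7 4 3 5 6 7]

Answer: 7 4 3 5 6 7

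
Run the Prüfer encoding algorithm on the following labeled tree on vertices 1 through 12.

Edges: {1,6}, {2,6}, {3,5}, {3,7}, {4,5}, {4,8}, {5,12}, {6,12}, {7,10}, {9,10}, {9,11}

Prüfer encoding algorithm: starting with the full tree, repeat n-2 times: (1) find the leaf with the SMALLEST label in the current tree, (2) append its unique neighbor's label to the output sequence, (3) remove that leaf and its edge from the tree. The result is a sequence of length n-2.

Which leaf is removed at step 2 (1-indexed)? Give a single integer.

Answer: 2

Derivation:
Step 1: current leaves = {1,2,8,11}. Remove leaf 1 (neighbor: 6).
Step 2: current leaves = {2,8,11}. Remove leaf 2 (neighbor: 6).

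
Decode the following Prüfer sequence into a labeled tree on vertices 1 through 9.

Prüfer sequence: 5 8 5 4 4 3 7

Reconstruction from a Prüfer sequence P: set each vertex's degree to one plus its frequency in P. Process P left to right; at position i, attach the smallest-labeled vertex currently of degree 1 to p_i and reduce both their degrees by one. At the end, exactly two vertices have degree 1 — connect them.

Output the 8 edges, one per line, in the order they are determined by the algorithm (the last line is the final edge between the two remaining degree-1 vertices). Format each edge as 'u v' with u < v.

Answer: 1 5
2 8
5 6
4 5
4 8
3 4
3 7
7 9

Derivation:
Initial degrees: {1:1, 2:1, 3:2, 4:3, 5:3, 6:1, 7:2, 8:2, 9:1}
Step 1: smallest deg-1 vertex = 1, p_1 = 5. Add edge {1,5}. Now deg[1]=0, deg[5]=2.
Step 2: smallest deg-1 vertex = 2, p_2 = 8. Add edge {2,8}. Now deg[2]=0, deg[8]=1.
Step 3: smallest deg-1 vertex = 6, p_3 = 5. Add edge {5,6}. Now deg[6]=0, deg[5]=1.
Step 4: smallest deg-1 vertex = 5, p_4 = 4. Add edge {4,5}. Now deg[5]=0, deg[4]=2.
Step 5: smallest deg-1 vertex = 8, p_5 = 4. Add edge {4,8}. Now deg[8]=0, deg[4]=1.
Step 6: smallest deg-1 vertex = 4, p_6 = 3. Add edge {3,4}. Now deg[4]=0, deg[3]=1.
Step 7: smallest deg-1 vertex = 3, p_7 = 7. Add edge {3,7}. Now deg[3]=0, deg[7]=1.
Final: two remaining deg-1 vertices are 7, 9. Add edge {7,9}.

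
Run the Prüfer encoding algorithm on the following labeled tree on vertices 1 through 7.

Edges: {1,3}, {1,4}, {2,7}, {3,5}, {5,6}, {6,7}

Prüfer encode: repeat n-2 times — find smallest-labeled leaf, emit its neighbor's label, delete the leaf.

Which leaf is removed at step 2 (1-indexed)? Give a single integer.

Step 1: current leaves = {2,4}. Remove leaf 2 (neighbor: 7).
Step 2: current leaves = {4,7}. Remove leaf 4 (neighbor: 1).

Answer: 4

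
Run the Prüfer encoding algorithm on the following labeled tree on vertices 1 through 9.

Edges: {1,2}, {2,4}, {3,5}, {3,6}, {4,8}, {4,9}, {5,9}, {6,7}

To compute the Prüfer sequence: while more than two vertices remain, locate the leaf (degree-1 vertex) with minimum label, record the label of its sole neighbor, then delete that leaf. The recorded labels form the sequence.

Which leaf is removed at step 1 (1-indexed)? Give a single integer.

Answer: 1

Derivation:
Step 1: current leaves = {1,7,8}. Remove leaf 1 (neighbor: 2).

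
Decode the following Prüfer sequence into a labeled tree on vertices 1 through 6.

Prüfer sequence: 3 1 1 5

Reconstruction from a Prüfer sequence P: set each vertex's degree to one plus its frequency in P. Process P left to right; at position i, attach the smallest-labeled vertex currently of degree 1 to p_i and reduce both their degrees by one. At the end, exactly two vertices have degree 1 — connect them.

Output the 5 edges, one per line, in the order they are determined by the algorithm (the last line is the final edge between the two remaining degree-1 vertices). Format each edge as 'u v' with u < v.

Initial degrees: {1:3, 2:1, 3:2, 4:1, 5:2, 6:1}
Step 1: smallest deg-1 vertex = 2, p_1 = 3. Add edge {2,3}. Now deg[2]=0, deg[3]=1.
Step 2: smallest deg-1 vertex = 3, p_2 = 1. Add edge {1,3}. Now deg[3]=0, deg[1]=2.
Step 3: smallest deg-1 vertex = 4, p_3 = 1. Add edge {1,4}. Now deg[4]=0, deg[1]=1.
Step 4: smallest deg-1 vertex = 1, p_4 = 5. Add edge {1,5}. Now deg[1]=0, deg[5]=1.
Final: two remaining deg-1 vertices are 5, 6. Add edge {5,6}.

Answer: 2 3
1 3
1 4
1 5
5 6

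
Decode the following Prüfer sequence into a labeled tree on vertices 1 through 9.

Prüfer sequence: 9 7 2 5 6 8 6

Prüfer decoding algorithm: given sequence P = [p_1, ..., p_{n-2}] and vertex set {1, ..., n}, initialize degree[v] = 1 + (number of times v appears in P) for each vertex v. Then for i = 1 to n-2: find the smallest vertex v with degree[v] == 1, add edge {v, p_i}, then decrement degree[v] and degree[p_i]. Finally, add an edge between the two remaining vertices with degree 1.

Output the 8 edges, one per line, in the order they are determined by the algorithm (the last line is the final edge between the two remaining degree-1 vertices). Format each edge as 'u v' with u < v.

Answer: 1 9
3 7
2 4
2 5
5 6
7 8
6 8
6 9

Derivation:
Initial degrees: {1:1, 2:2, 3:1, 4:1, 5:2, 6:3, 7:2, 8:2, 9:2}
Step 1: smallest deg-1 vertex = 1, p_1 = 9. Add edge {1,9}. Now deg[1]=0, deg[9]=1.
Step 2: smallest deg-1 vertex = 3, p_2 = 7. Add edge {3,7}. Now deg[3]=0, deg[7]=1.
Step 3: smallest deg-1 vertex = 4, p_3 = 2. Add edge {2,4}. Now deg[4]=0, deg[2]=1.
Step 4: smallest deg-1 vertex = 2, p_4 = 5. Add edge {2,5}. Now deg[2]=0, deg[5]=1.
Step 5: smallest deg-1 vertex = 5, p_5 = 6. Add edge {5,6}. Now deg[5]=0, deg[6]=2.
Step 6: smallest deg-1 vertex = 7, p_6 = 8. Add edge {7,8}. Now deg[7]=0, deg[8]=1.
Step 7: smallest deg-1 vertex = 8, p_7 = 6. Add edge {6,8}. Now deg[8]=0, deg[6]=1.
Final: two remaining deg-1 vertices are 6, 9. Add edge {6,9}.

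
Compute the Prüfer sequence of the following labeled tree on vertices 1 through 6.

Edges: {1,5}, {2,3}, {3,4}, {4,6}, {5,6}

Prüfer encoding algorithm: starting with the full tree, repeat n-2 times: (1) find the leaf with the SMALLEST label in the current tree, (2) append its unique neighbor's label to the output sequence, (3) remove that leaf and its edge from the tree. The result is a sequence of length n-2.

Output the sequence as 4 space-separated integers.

Step 1: leaves = {1,2}. Remove smallest leaf 1, emit neighbor 5.
Step 2: leaves = {2,5}. Remove smallest leaf 2, emit neighbor 3.
Step 3: leaves = {3,5}. Remove smallest leaf 3, emit neighbor 4.
Step 4: leaves = {4,5}. Remove smallest leaf 4, emit neighbor 6.
Done: 2 vertices remain (5, 6). Sequence = [5 3 4 6]

Answer: 5 3 4 6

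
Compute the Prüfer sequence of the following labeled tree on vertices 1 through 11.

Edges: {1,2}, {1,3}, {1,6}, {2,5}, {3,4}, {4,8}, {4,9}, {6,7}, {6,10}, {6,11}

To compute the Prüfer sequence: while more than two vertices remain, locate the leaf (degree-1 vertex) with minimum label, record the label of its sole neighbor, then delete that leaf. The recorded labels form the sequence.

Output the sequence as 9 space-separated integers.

Step 1: leaves = {5,7,8,9,10,11}. Remove smallest leaf 5, emit neighbor 2.
Step 2: leaves = {2,7,8,9,10,11}. Remove smallest leaf 2, emit neighbor 1.
Step 3: leaves = {7,8,9,10,11}. Remove smallest leaf 7, emit neighbor 6.
Step 4: leaves = {8,9,10,11}. Remove smallest leaf 8, emit neighbor 4.
Step 5: leaves = {9,10,11}. Remove smallest leaf 9, emit neighbor 4.
Step 6: leaves = {4,10,11}. Remove smallest leaf 4, emit neighbor 3.
Step 7: leaves = {3,10,11}. Remove smallest leaf 3, emit neighbor 1.
Step 8: leaves = {1,10,11}. Remove smallest leaf 1, emit neighbor 6.
Step 9: leaves = {10,11}. Remove smallest leaf 10, emit neighbor 6.
Done: 2 vertices remain (6, 11). Sequence = [2 1 6 4 4 3 1 6 6]

Answer: 2 1 6 4 4 3 1 6 6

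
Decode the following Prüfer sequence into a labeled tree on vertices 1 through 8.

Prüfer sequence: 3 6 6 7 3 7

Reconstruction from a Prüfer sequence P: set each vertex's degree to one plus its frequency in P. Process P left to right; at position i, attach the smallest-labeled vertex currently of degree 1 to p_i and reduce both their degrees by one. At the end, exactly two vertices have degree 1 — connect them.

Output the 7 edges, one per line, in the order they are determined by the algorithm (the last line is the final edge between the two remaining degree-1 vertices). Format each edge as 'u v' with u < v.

Answer: 1 3
2 6
4 6
5 7
3 6
3 7
7 8

Derivation:
Initial degrees: {1:1, 2:1, 3:3, 4:1, 5:1, 6:3, 7:3, 8:1}
Step 1: smallest deg-1 vertex = 1, p_1 = 3. Add edge {1,3}. Now deg[1]=0, deg[3]=2.
Step 2: smallest deg-1 vertex = 2, p_2 = 6. Add edge {2,6}. Now deg[2]=0, deg[6]=2.
Step 3: smallest deg-1 vertex = 4, p_3 = 6. Add edge {4,6}. Now deg[4]=0, deg[6]=1.
Step 4: smallest deg-1 vertex = 5, p_4 = 7. Add edge {5,7}. Now deg[5]=0, deg[7]=2.
Step 5: smallest deg-1 vertex = 6, p_5 = 3. Add edge {3,6}. Now deg[6]=0, deg[3]=1.
Step 6: smallest deg-1 vertex = 3, p_6 = 7. Add edge {3,7}. Now deg[3]=0, deg[7]=1.
Final: two remaining deg-1 vertices are 7, 8. Add edge {7,8}.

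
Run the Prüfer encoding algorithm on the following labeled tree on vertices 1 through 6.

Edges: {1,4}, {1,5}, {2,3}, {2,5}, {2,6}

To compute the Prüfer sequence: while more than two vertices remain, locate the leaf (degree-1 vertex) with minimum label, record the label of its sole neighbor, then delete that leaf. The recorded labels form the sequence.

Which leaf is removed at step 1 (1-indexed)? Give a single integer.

Step 1: current leaves = {3,4,6}. Remove leaf 3 (neighbor: 2).

Answer: 3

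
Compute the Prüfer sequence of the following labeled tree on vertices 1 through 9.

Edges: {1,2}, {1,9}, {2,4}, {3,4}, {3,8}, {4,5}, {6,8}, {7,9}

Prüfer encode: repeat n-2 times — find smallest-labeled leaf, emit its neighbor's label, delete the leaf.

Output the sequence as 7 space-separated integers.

Step 1: leaves = {5,6,7}. Remove smallest leaf 5, emit neighbor 4.
Step 2: leaves = {6,7}. Remove smallest leaf 6, emit neighbor 8.
Step 3: leaves = {7,8}. Remove smallest leaf 7, emit neighbor 9.
Step 4: leaves = {8,9}. Remove smallest leaf 8, emit neighbor 3.
Step 5: leaves = {3,9}. Remove smallest leaf 3, emit neighbor 4.
Step 6: leaves = {4,9}. Remove smallest leaf 4, emit neighbor 2.
Step 7: leaves = {2,9}. Remove smallest leaf 2, emit neighbor 1.
Done: 2 vertices remain (1, 9). Sequence = [4 8 9 3 4 2 1]

Answer: 4 8 9 3 4 2 1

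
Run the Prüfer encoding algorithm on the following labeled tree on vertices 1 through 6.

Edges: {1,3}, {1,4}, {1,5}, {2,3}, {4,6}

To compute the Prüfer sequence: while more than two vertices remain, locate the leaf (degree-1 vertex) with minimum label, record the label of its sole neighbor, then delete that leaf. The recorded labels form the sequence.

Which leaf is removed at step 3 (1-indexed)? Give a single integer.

Answer: 5

Derivation:
Step 1: current leaves = {2,5,6}. Remove leaf 2 (neighbor: 3).
Step 2: current leaves = {3,5,6}. Remove leaf 3 (neighbor: 1).
Step 3: current leaves = {5,6}. Remove leaf 5 (neighbor: 1).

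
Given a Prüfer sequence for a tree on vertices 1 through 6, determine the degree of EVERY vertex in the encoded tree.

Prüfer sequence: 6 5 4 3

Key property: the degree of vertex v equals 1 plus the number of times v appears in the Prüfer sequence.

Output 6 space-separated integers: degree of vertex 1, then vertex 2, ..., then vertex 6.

p_1 = 6: count[6] becomes 1
p_2 = 5: count[5] becomes 1
p_3 = 4: count[4] becomes 1
p_4 = 3: count[3] becomes 1
Degrees (1 + count): deg[1]=1+0=1, deg[2]=1+0=1, deg[3]=1+1=2, deg[4]=1+1=2, deg[5]=1+1=2, deg[6]=1+1=2

Answer: 1 1 2 2 2 2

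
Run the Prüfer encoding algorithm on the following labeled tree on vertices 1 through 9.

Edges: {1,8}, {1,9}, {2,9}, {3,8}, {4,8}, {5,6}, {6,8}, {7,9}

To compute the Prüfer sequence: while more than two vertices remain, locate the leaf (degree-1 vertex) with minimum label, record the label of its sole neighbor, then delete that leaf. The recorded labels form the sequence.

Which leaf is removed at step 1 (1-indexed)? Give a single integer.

Answer: 2

Derivation:
Step 1: current leaves = {2,3,4,5,7}. Remove leaf 2 (neighbor: 9).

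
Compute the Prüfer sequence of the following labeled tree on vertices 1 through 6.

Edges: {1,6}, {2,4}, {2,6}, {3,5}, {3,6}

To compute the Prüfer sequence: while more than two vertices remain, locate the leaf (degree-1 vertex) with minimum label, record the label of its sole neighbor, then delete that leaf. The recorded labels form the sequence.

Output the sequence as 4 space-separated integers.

Step 1: leaves = {1,4,5}. Remove smallest leaf 1, emit neighbor 6.
Step 2: leaves = {4,5}. Remove smallest leaf 4, emit neighbor 2.
Step 3: leaves = {2,5}. Remove smallest leaf 2, emit neighbor 6.
Step 4: leaves = {5,6}. Remove smallest leaf 5, emit neighbor 3.
Done: 2 vertices remain (3, 6). Sequence = [6 2 6 3]

Answer: 6 2 6 3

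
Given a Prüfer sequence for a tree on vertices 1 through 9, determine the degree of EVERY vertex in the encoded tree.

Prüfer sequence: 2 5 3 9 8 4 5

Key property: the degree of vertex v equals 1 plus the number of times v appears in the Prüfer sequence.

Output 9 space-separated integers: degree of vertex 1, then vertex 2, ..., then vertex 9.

Answer: 1 2 2 2 3 1 1 2 2

Derivation:
p_1 = 2: count[2] becomes 1
p_2 = 5: count[5] becomes 1
p_3 = 3: count[3] becomes 1
p_4 = 9: count[9] becomes 1
p_5 = 8: count[8] becomes 1
p_6 = 4: count[4] becomes 1
p_7 = 5: count[5] becomes 2
Degrees (1 + count): deg[1]=1+0=1, deg[2]=1+1=2, deg[3]=1+1=2, deg[4]=1+1=2, deg[5]=1+2=3, deg[6]=1+0=1, deg[7]=1+0=1, deg[8]=1+1=2, deg[9]=1+1=2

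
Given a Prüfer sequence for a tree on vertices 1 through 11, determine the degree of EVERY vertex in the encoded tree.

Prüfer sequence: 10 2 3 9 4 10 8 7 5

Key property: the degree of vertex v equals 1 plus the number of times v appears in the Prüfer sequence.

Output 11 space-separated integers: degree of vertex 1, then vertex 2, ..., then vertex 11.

p_1 = 10: count[10] becomes 1
p_2 = 2: count[2] becomes 1
p_3 = 3: count[3] becomes 1
p_4 = 9: count[9] becomes 1
p_5 = 4: count[4] becomes 1
p_6 = 10: count[10] becomes 2
p_7 = 8: count[8] becomes 1
p_8 = 7: count[7] becomes 1
p_9 = 5: count[5] becomes 1
Degrees (1 + count): deg[1]=1+0=1, deg[2]=1+1=2, deg[3]=1+1=2, deg[4]=1+1=2, deg[5]=1+1=2, deg[6]=1+0=1, deg[7]=1+1=2, deg[8]=1+1=2, deg[9]=1+1=2, deg[10]=1+2=3, deg[11]=1+0=1

Answer: 1 2 2 2 2 1 2 2 2 3 1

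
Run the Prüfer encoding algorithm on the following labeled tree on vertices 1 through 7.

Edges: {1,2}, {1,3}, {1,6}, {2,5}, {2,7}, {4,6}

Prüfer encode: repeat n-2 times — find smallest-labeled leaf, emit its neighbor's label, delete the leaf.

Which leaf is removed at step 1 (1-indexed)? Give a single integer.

Answer: 3

Derivation:
Step 1: current leaves = {3,4,5,7}. Remove leaf 3 (neighbor: 1).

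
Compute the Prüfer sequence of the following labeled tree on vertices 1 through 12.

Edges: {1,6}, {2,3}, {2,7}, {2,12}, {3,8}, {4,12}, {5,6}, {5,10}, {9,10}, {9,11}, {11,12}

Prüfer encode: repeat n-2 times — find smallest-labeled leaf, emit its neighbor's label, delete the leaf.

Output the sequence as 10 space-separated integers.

Step 1: leaves = {1,4,7,8}. Remove smallest leaf 1, emit neighbor 6.
Step 2: leaves = {4,6,7,8}. Remove smallest leaf 4, emit neighbor 12.
Step 3: leaves = {6,7,8}. Remove smallest leaf 6, emit neighbor 5.
Step 4: leaves = {5,7,8}. Remove smallest leaf 5, emit neighbor 10.
Step 5: leaves = {7,8,10}. Remove smallest leaf 7, emit neighbor 2.
Step 6: leaves = {8,10}. Remove smallest leaf 8, emit neighbor 3.
Step 7: leaves = {3,10}. Remove smallest leaf 3, emit neighbor 2.
Step 8: leaves = {2,10}. Remove smallest leaf 2, emit neighbor 12.
Step 9: leaves = {10,12}. Remove smallest leaf 10, emit neighbor 9.
Step 10: leaves = {9,12}. Remove smallest leaf 9, emit neighbor 11.
Done: 2 vertices remain (11, 12). Sequence = [6 12 5 10 2 3 2 12 9 11]

Answer: 6 12 5 10 2 3 2 12 9 11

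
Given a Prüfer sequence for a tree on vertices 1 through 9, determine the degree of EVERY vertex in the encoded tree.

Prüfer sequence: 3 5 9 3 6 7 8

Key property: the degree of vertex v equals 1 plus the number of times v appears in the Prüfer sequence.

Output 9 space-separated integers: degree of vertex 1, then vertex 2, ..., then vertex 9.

Answer: 1 1 3 1 2 2 2 2 2

Derivation:
p_1 = 3: count[3] becomes 1
p_2 = 5: count[5] becomes 1
p_3 = 9: count[9] becomes 1
p_4 = 3: count[3] becomes 2
p_5 = 6: count[6] becomes 1
p_6 = 7: count[7] becomes 1
p_7 = 8: count[8] becomes 1
Degrees (1 + count): deg[1]=1+0=1, deg[2]=1+0=1, deg[3]=1+2=3, deg[4]=1+0=1, deg[5]=1+1=2, deg[6]=1+1=2, deg[7]=1+1=2, deg[8]=1+1=2, deg[9]=1+1=2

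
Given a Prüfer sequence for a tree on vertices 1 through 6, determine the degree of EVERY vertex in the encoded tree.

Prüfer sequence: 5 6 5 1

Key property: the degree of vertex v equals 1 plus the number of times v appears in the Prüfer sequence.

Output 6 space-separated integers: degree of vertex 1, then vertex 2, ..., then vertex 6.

Answer: 2 1 1 1 3 2

Derivation:
p_1 = 5: count[5] becomes 1
p_2 = 6: count[6] becomes 1
p_3 = 5: count[5] becomes 2
p_4 = 1: count[1] becomes 1
Degrees (1 + count): deg[1]=1+1=2, deg[2]=1+0=1, deg[3]=1+0=1, deg[4]=1+0=1, deg[5]=1+2=3, deg[6]=1+1=2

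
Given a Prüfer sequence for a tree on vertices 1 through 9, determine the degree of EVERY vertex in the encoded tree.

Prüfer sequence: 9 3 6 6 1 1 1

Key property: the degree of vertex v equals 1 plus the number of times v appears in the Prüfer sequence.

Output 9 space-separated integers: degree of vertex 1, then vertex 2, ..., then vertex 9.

Answer: 4 1 2 1 1 3 1 1 2

Derivation:
p_1 = 9: count[9] becomes 1
p_2 = 3: count[3] becomes 1
p_3 = 6: count[6] becomes 1
p_4 = 6: count[6] becomes 2
p_5 = 1: count[1] becomes 1
p_6 = 1: count[1] becomes 2
p_7 = 1: count[1] becomes 3
Degrees (1 + count): deg[1]=1+3=4, deg[2]=1+0=1, deg[3]=1+1=2, deg[4]=1+0=1, deg[5]=1+0=1, deg[6]=1+2=3, deg[7]=1+0=1, deg[8]=1+0=1, deg[9]=1+1=2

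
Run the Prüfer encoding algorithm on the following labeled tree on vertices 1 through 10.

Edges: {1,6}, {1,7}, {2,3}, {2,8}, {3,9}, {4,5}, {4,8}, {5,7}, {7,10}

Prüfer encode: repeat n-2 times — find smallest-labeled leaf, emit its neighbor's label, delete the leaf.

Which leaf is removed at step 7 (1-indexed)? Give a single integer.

Answer: 4

Derivation:
Step 1: current leaves = {6,9,10}. Remove leaf 6 (neighbor: 1).
Step 2: current leaves = {1,9,10}. Remove leaf 1 (neighbor: 7).
Step 3: current leaves = {9,10}. Remove leaf 9 (neighbor: 3).
Step 4: current leaves = {3,10}. Remove leaf 3 (neighbor: 2).
Step 5: current leaves = {2,10}. Remove leaf 2 (neighbor: 8).
Step 6: current leaves = {8,10}. Remove leaf 8 (neighbor: 4).
Step 7: current leaves = {4,10}. Remove leaf 4 (neighbor: 5).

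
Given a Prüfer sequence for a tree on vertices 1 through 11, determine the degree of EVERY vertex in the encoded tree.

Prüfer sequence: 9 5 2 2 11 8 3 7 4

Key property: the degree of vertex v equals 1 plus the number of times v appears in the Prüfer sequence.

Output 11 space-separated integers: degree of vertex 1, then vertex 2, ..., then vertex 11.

p_1 = 9: count[9] becomes 1
p_2 = 5: count[5] becomes 1
p_3 = 2: count[2] becomes 1
p_4 = 2: count[2] becomes 2
p_5 = 11: count[11] becomes 1
p_6 = 8: count[8] becomes 1
p_7 = 3: count[3] becomes 1
p_8 = 7: count[7] becomes 1
p_9 = 4: count[4] becomes 1
Degrees (1 + count): deg[1]=1+0=1, deg[2]=1+2=3, deg[3]=1+1=2, deg[4]=1+1=2, deg[5]=1+1=2, deg[6]=1+0=1, deg[7]=1+1=2, deg[8]=1+1=2, deg[9]=1+1=2, deg[10]=1+0=1, deg[11]=1+1=2

Answer: 1 3 2 2 2 1 2 2 2 1 2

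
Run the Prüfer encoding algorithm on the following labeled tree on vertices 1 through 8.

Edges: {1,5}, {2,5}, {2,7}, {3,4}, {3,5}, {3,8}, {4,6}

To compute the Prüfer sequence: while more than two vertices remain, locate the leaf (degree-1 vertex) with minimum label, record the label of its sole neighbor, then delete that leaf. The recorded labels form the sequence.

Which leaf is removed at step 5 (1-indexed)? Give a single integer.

Answer: 2

Derivation:
Step 1: current leaves = {1,6,7,8}. Remove leaf 1 (neighbor: 5).
Step 2: current leaves = {6,7,8}. Remove leaf 6 (neighbor: 4).
Step 3: current leaves = {4,7,8}. Remove leaf 4 (neighbor: 3).
Step 4: current leaves = {7,8}. Remove leaf 7 (neighbor: 2).
Step 5: current leaves = {2,8}. Remove leaf 2 (neighbor: 5).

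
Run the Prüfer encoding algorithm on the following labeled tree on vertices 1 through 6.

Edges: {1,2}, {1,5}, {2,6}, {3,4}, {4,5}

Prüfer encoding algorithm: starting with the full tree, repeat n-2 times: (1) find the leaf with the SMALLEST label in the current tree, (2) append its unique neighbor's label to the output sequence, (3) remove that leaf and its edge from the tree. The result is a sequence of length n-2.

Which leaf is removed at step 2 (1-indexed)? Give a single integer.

Step 1: current leaves = {3,6}. Remove leaf 3 (neighbor: 4).
Step 2: current leaves = {4,6}. Remove leaf 4 (neighbor: 5).

Answer: 4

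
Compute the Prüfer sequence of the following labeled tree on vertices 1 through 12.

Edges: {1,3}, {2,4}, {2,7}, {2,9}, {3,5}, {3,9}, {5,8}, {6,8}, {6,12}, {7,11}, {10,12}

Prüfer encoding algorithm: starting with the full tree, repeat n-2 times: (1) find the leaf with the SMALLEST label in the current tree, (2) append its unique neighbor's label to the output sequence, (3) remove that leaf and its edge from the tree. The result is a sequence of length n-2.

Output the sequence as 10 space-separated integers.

Answer: 3 2 12 7 2 9 3 5 8 6

Derivation:
Step 1: leaves = {1,4,10,11}. Remove smallest leaf 1, emit neighbor 3.
Step 2: leaves = {4,10,11}. Remove smallest leaf 4, emit neighbor 2.
Step 3: leaves = {10,11}. Remove smallest leaf 10, emit neighbor 12.
Step 4: leaves = {11,12}. Remove smallest leaf 11, emit neighbor 7.
Step 5: leaves = {7,12}. Remove smallest leaf 7, emit neighbor 2.
Step 6: leaves = {2,12}. Remove smallest leaf 2, emit neighbor 9.
Step 7: leaves = {9,12}. Remove smallest leaf 9, emit neighbor 3.
Step 8: leaves = {3,12}. Remove smallest leaf 3, emit neighbor 5.
Step 9: leaves = {5,12}. Remove smallest leaf 5, emit neighbor 8.
Step 10: leaves = {8,12}. Remove smallest leaf 8, emit neighbor 6.
Done: 2 vertices remain (6, 12). Sequence = [3 2 12 7 2 9 3 5 8 6]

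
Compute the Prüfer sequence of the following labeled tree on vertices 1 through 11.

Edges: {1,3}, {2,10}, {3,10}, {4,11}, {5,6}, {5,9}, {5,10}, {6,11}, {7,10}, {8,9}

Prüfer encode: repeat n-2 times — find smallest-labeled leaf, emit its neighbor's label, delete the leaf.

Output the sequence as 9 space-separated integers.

Answer: 3 10 10 11 10 9 5 5 6

Derivation:
Step 1: leaves = {1,2,4,7,8}. Remove smallest leaf 1, emit neighbor 3.
Step 2: leaves = {2,3,4,7,8}. Remove smallest leaf 2, emit neighbor 10.
Step 3: leaves = {3,4,7,8}. Remove smallest leaf 3, emit neighbor 10.
Step 4: leaves = {4,7,8}. Remove smallest leaf 4, emit neighbor 11.
Step 5: leaves = {7,8,11}. Remove smallest leaf 7, emit neighbor 10.
Step 6: leaves = {8,10,11}. Remove smallest leaf 8, emit neighbor 9.
Step 7: leaves = {9,10,11}. Remove smallest leaf 9, emit neighbor 5.
Step 8: leaves = {10,11}. Remove smallest leaf 10, emit neighbor 5.
Step 9: leaves = {5,11}. Remove smallest leaf 5, emit neighbor 6.
Done: 2 vertices remain (6, 11). Sequence = [3 10 10 11 10 9 5 5 6]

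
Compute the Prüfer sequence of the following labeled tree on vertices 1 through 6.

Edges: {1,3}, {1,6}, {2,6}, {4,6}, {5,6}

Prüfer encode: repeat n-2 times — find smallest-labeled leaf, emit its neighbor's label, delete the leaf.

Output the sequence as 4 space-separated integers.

Step 1: leaves = {2,3,4,5}. Remove smallest leaf 2, emit neighbor 6.
Step 2: leaves = {3,4,5}. Remove smallest leaf 3, emit neighbor 1.
Step 3: leaves = {1,4,5}. Remove smallest leaf 1, emit neighbor 6.
Step 4: leaves = {4,5}. Remove smallest leaf 4, emit neighbor 6.
Done: 2 vertices remain (5, 6). Sequence = [6 1 6 6]

Answer: 6 1 6 6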